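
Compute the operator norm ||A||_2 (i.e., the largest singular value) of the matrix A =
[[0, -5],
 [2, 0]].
||A||_2 = 5 (= sqrt(largest eigenvalue of A^T A))

||A||_2 = sigma_max(A) = sqrt(lambda_max(A^T A)). Form the symmetric matrix M = A^T A =
[[4, 0],
 [0, 25]].
Its characteristic polynomial (trace, determinant of M give the coefficients) is
  p(λ) = det(λ I - M) = λ^2 - 29λ + 100.
For λ^2 - 29λ + 100 the discriminant is 441. It is a perfect square (21^2), so the roots are rational: λ = (29 ± 21)/2 = 25, 4.
So the eigenvalues of A^T A are ≈ 4, 25 (all ≥ 0, as they must be for A^T A). The largest is λ_max = 25, hence ||A||_2 = sqrt(λ_max) = 5.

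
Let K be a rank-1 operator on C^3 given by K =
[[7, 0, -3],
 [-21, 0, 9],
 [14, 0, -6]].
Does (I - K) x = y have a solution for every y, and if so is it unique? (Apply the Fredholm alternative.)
(I - K) is singular (det(I - K) = 0, i.e. 1 ∈ sigma(K)). (I - K) x = y is solvable iff y ⊥ ker((I - K)^*) = span{(7, 0, -3)}, i.e. iff 7y_1 - 3y_3 = 0. When solvable, the solutions are x = y + c·(1, -3, 2), c arbitrary (ker(I - K) = span{(1, -3, 2)}, dimension 1).

K has rank 1, so it is an outer product K = u v^T: every row of K is a multiple of one row vector. Reading off the entries, u = (1, -3, 2) and v = (7, 0, -3) (row i of K equals u_i·v^T). A rank-one matrix u v^T satisfies K u = u (v·u) and kills the (2)-dimensional subspace v^⊥, so its characteristic polynomial is lambda^2 (lambda - v·u) with v·u = tr K = 1. Hence the eigenvalues of I - K are 1 (multiplicity 2) and 1 - (1) = 0, so det(I - K) = 0. (Direct check: I - K =
[[-6, 0, 3],
 [21, 1, -9],
 [-14, 0, 7]]
has determinant 0.) So 1 is an eigenvalue of K and (I - K) is not invertible. The finite-dimensional Fredholm alternative says: either (I - K) is invertible, or ker(I - K) ≠ {0} and then range(I - K) = ker((I - K)^*)^⊥, with dim ker(I - K) = dim ker((I - K)^*). We are in the second case, so we need both kernels. Kernel of I - K: (I - K) u = u - u (v·u) = u - u = 0, so ker(I - K) = span{u} = span{(1, -3, 2)} (it is exactly 1-dimensional because rank(I - K) = 2). Kernel of the adjoint: K is real, so (I - K)^* = I - K^T = I - v u^T, and (I - v u^T) v = v - v (u·v) = 0; hence ker((I - K)^*) = span{v} = span{(7, 0, -3)}. Therefore (I - K) x = y is solvable iff <y, v> = 0, i.e. iff 7y_1 - 3y_3 = 0. When this holds, K y = u (v·y) = 0, so (I - K) y = y and x = y is a particular solution; the full solution set is the line x = y + c·u = y + c·(1, -3, 2), c ∈ C.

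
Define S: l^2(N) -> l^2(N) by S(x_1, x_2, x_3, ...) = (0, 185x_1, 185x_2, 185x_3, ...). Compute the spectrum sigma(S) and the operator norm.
sigma(S) = closed disk {z in C : |z| ≤ 185}; ||S|| = 185

Note S = 185·U where U is the unit right shift (U x)_k = x_{k-1} (with x_0 := 0); so ||S|| = 185||U|| and sigma(S) = 185·sigma(U). ||S x||^2 = sum_{k≥1} |185x_k|^2 = 34225||x||^2, so ||S|| = 185 and sigma(S) ⊂ {|z| ≤ 185}. For any |lambda| < 185, the equation (S - lambda I) x = 0 forces x_1 = 0, then 185x_k = lambda x_{k+1} ⇒ x = 0, so S has no eigenvalues. But (S - lambda I) is not surjective for |lambda| < 185: solving (S - lambda I) x = e_1 would require x_n proportional to (lambda/185)^(-n), which is not in l^2. So every |lambda| < 185 lies in the residual spectrum. The boundary |lambda| = 185 is in the approximate point spectrum (the spectrum is closed). Hence sigma(S) is the closed disk of radius 185.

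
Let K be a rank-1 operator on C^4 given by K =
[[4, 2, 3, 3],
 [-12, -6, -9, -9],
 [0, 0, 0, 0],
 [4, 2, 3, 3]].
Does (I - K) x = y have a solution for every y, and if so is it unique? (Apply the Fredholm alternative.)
(I - K) is singular (det(I - K) = 0, i.e. 1 ∈ sigma(K)). (I - K) x = y is solvable iff y ⊥ ker((I - K)^*) = span{(4, 2, 3, 3)}, i.e. iff 4y_1 + 2y_2 + 3y_3 + 3y_4 = 0. When solvable, the solutions are x = y + c·(1, -3, 0, 1), c arbitrary (ker(I - K) = span{(1, -3, 0, 1)}, dimension 1).

K has rank 1, so it is an outer product K = u v^T: every row of K is a multiple of one row vector. Reading off the entries, u = (1, -3, 0, 1) and v = (4, 2, 3, 3) (row i of K equals u_i·v^T). A rank-one matrix u v^T satisfies K u = u (v·u) and kills the (3)-dimensional subspace v^⊥, so its characteristic polynomial is lambda^3 (lambda - v·u) with v·u = tr K = 1. Hence the eigenvalues of I - K are 1 (multiplicity 3) and 1 - (1) = 0, so det(I - K) = 0. (Direct check: I - K =
[[-3, -2, -3, -3],
 [12, 7, 9, 9],
 [0, 0, 1, 0],
 [-4, -2, -3, -2]]
has determinant 0.) So 1 is an eigenvalue of K and (I - K) is not invertible. The finite-dimensional Fredholm alternative says: either (I - K) is invertible, or ker(I - K) ≠ {0} and then range(I - K) = ker((I - K)^*)^⊥, with dim ker(I - K) = dim ker((I - K)^*). We are in the second case, so we need both kernels. Kernel of I - K: (I - K) u = u - u (v·u) = u - u = 0, so ker(I - K) = span{u} = span{(1, -3, 0, 1)} (it is exactly 1-dimensional because rank(I - K) = 3). Kernel of the adjoint: K is real, so (I - K)^* = I - K^T = I - v u^T, and (I - v u^T) v = v - v (u·v) = 0; hence ker((I - K)^*) = span{v} = span{(4, 2, 3, 3)}. Therefore (I - K) x = y is solvable iff <y, v> = 0, i.e. iff 4y_1 + 2y_2 + 3y_3 + 3y_4 = 0. When this holds, K y = u (v·y) = 0, so (I - K) y = y and x = y is a particular solution; the full solution set is the line x = y + c·u = y + c·(1, -3, 0, 1), c ∈ C.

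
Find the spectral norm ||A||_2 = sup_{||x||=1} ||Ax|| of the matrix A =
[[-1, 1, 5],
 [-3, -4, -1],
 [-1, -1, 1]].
||A||_2 ≈ 5.7032 (= sqrt(largest eigenvalue of A^T A))

||A||_2 = sigma_max(A) = sqrt(lambda_max(A^T A)). Form the symmetric matrix M = A^T A =
[[11, 12, -3],
 [12, 18, 8],
 [-3, 8, 27]].
Its characteristic polynomial (trace, sum of principal 2x2 minors, determinant of M give the coefficients) is
  p(λ) = det(λ I - M) = λ^3 - 56λ^2 + 764λ - 16.
No integer candidate from the rational root theorem (±divisors of 16) is a root, so the roots are irrational. The cubic discriminant is Δ = 47771136 > 0, so there are three distinct real roots. p(0) = -16 and p(1) = 693 have opposite signs, so a root lies in (0, 1); Newton's method refines it to λ ≈ 0.021. p(23) = 99 and p(24) = -112 have opposite signs, so a root lies in (23, 24); Newton's method refines it to λ ≈ 23.4522. p(32) = -144 and p(33) = 149 have opposite signs, so a root lies in (32, 33); Newton's method refines it to λ ≈ 32.5268. Check (Vieta): the three roots sum to 56, matching tr M = 56.
So the eigenvalues of A^T A are ≈ 0.021, 23.4522, 32.5268 (all ≥ 0, as they must be for A^T A). The largest is λ_max ≈ 32.5268, hence ||A||_2 = sqrt(λ_max) ≈ 5.7032.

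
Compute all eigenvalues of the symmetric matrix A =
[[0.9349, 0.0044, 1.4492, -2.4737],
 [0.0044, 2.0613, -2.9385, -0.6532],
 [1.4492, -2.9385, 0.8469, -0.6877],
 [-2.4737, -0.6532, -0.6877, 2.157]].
sigma(A) ≈ {-2, -1, 4, 5}

A is real symmetric, so its spectrum consists of real eigenvalues. Expanding the characteristic polynomial of the displayed matrix gives
  det(λ I - A) = p(λ) = λ^4 + (-6)λ^3 + (-5)λ^2 + (42)λ + (39.9989).
Solving p(λ) = 0 yields eigenvalues ≈ -2, -1, 4, 5. (A is shown rounded to 4 decimals, so these recover the underlying integer eigenvalues to within that precision.)
Verification: the trace of A = 6 equals the sum of eigenvalues 6, and det(A) ≈ 39.9989 matches the eigenvalue product 40.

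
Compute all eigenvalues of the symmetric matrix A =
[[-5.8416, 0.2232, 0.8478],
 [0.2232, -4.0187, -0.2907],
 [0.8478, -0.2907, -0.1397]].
sigma(A) ≈ {-6, -4, 0}

A is real symmetric, so its spectrum consists of real eigenvalues. Expanding the characteristic polynomial of the displayed matrix gives
  det(λ I - A) = p(λ) = λ^3 + (10)λ^2 + (24)λ + (0).
Solving p(λ) = 0 yields eigenvalues ≈ -6, -4, 0. (A is shown rounded to 4 decimals, so these recover the underlying integer eigenvalues to within that precision.)
Verification: the trace of A = -10 equals the sum of eigenvalues -10, and det(A) ≈ -0.0005 matches the eigenvalue product 0.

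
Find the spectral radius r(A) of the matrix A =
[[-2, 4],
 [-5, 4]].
r(A) = sqrt(12) ≈ 3.4641

The eigenvalues of A are the roots of its characteristic polynomial. With M = A (coefficients from the trace and determinant):
  p(λ) = det(λ I - M) = λ^2 - 2λ + 12.
For λ^2 - 2λ + 12 the discriminant is -44. It is negative, so the roots are the complex-conjugate pair λ = 1 ± (sqrt(44)/2) i ≈ 1 ± 3.3166i. For a conjugate pair the product of the roots equals the constant term, so |λ|^2 = 12 and |λ| = sqrt(12) ≈ 3.4641.
Thus the eigenvalues (to 4 decimals) are 1 ± 3.3166i (modulus 3.4641). The spectral radius is the largest modulus: r(A) = sqrt(12) ≈ 3.4641. (Cross-check: r(A) ≤ ||A||_2 ≈ 7.6512; equality holds whenever A is normal, though it can also hold for some non-normal A.)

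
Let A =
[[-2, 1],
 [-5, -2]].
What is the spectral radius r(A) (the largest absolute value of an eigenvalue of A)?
r(A) = 3

The eigenvalues of A are the roots of its characteristic polynomial. With M = A (coefficients from the trace and determinant):
  p(λ) = det(λ I - M) = λ^2 + 4λ + 9.
For λ^2 + 4λ + 9 the discriminant is -20. It is negative, so the roots are the complex-conjugate pair λ = -2 ± (sqrt(20)/2) i ≈ -2 ± 2.2361i. For a conjugate pair the product of the roots equals the constant term, so |λ|^2 = 9 and |λ| = sqrt(9) = 3.
Thus the eigenvalues (to 4 decimals) are -2 ± 2.2361i (modulus 3). The spectral radius is the largest modulus: r(A) = 3. (Cross-check: r(A) ≤ ||A||_2 ≈ 5.6056; equality holds whenever A is normal, though it can also hold for some non-normal A.)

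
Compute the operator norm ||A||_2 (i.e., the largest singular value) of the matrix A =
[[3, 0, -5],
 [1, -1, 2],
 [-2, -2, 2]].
||A||_2 ≈ 6.6423 (= sqrt(largest eigenvalue of A^T A))

||A||_2 = sigma_max(A) = sqrt(lambda_max(A^T A)). Form the symmetric matrix M = A^T A =
[[14, 3, -17],
 [3, 5, -6],
 [-17, -6, 33]].
Its characteristic polynomial (trace, sum of principal 2x2 minors, determinant of M give the coefficients) is
  p(λ) = det(λ I - M) = λ^3 - 52λ^2 + 363λ - 676.
No integer candidate from the rational root theorem (±divisors of 676) is a root, so the roots are irrational. The cubic discriminant is Δ = 2115572 > 0, so there are three distinct real roots. p(3) = -28 and p(4) = 8 have opposite signs, so a root lies in (3, 4); Newton's method refines it to λ ≈ 3.4896. p(4) = 8 and p(5) = -36 have opposite signs, so a root lies in (4, 5); Newton's method refines it to λ ≈ 4.3907. p(44) = -192 and p(45) = 1484 have opposite signs, so a root lies in (44, 45); Newton's method refines it to λ ≈ 44.1197. Check (Vieta): the three roots sum to 52, matching tr M = 52.
So the eigenvalues of A^T A are ≈ 3.4896, 4.3907, 44.1197 (all ≥ 0, as they must be for A^T A). The largest is λ_max ≈ 44.1197, hence ||A||_2 = sqrt(λ_max) ≈ 6.6423.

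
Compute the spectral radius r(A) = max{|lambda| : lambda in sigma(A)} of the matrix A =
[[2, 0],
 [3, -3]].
r(A) = 3

The eigenvalues of A are the roots of its characteristic polynomial. With M = A (coefficients from the trace and determinant):
  p(λ) = det(λ I - M) = λ^2 + λ - 6.
For λ^2 + λ - 6 the discriminant is 25. It is a perfect square (5^2), so the roots are rational: λ = (-1 ± 5)/2 = 2, -3.
Thus the eigenvalues (to 4 decimals) are 2 (modulus 2); -3 (modulus 3). The spectral radius is the largest modulus: r(A) = 3. (Cross-check: r(A) ≤ ||A||_2 ≈ 4.4966; equality holds whenever A is normal, though it can also hold for some non-normal A.)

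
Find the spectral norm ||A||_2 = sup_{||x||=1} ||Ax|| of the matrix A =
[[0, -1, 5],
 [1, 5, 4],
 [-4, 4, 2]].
||A||_2 ≈ 8.2874 (= sqrt(largest eigenvalue of A^T A))

||A||_2 = sigma_max(A) = sqrt(lambda_max(A^T A)). Form the symmetric matrix M = A^T A =
[[17, -11, -4],
 [-11, 42, 23],
 [-4, 23, 45]].
Its characteristic polynomial (trace, sum of principal 2x2 minors, determinant of M give the coefficients) is
  p(λ) = det(λ I - M) = λ^3 - 104λ^2 + 2703λ - 19044.
No integer candidate from the rational root theorem (±divisors of 19044) is a root, so the roots are irrational. The cubic discriminant is Δ = 912333204 > 0, so there are three distinct real roots. p(11) = -564 and p(12) = 144 have opposite signs, so a root lies in (11, 12); Newton's method refines it to λ ≈ 11.7798. p(23) = 276 and p(24) = -252 have opposite signs, so a root lies in (23, 24); Newton's method refines it to λ ≈ 23.5385. p(68) = -1704 and p(69) = 828 have opposite signs, so a root lies in (68, 69); Newton's method refines it to λ ≈ 68.6817. Check (Vieta): the three roots sum to 104, matching tr M = 104.
So the eigenvalues of A^T A are ≈ 11.7798, 23.5385, 68.6817 (all ≥ 0, as they must be for A^T A). The largest is λ_max ≈ 68.6817, hence ||A||_2 = sqrt(λ_max) ≈ 8.2874.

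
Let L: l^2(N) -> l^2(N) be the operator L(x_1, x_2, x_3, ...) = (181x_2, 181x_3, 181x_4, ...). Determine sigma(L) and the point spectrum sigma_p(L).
sigma(L) = closed disk {z in C : |z| ≤ 181}; sigma_p(L) = open disk {z in C : |z| < 181}

Note L = 181·V where V is the unit left shift (V x)_k = x_{k+1}; so sigma(L) = 181·sigma(V) and ||L|| = 181||V||. ||L x||^2 = 32761sum_{k≥2} |x_k|^2 ≤ 32761||x||^2, with equality on {x : x_1 = 0}, so ||L|| = 181. For any lambda with |lambda| < 181, set r = lambda/181 (|r| < 1); the vector x = (1, r, r^2, ...) is in l^2 and satisfies L x = 181(r, r^2, ...) = lambda x, so lambda is an eigenvalue. On the boundary |lambda| = 181 the geometric series diverges, so no l^2 eigenvector exists, but these lambda lie in the approximate point spectrum. Hence sigma(L) is the closed disk of radius 181 and sigma_p(L) is the open disk.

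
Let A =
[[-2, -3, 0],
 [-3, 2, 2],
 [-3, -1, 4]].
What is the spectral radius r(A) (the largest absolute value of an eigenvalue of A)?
r(A) ≈ 4.5939

The eigenvalues of A are the roots of its characteristic polynomial. With M = A (coefficients from the trace, the sum of principal 2x2 minors, and det A):
  p(λ) = det(λ I - M) = λ^3 - 4λ^2 - 11λ + 38.
No integer candidate from the rational root theorem (±divisors of 38) is a root, so the roots are irrational. The cubic discriminant is Δ = 8096 > 0, so there are three distinct real roots. p(-4) = -46 and p(-3) = 8 have opposite signs, so a root lies in (-4, -3); Newton's method refines it to λ ≈ -3.1883. p(2) = 8 and p(3) = -4 have opposite signs, so a root lies in (2, 3); Newton's method refines it to λ ≈ 2.5945. p(4) = -6 and p(5) = 8 have opposite signs, so a root lies in (4, 5); Newton's method refines it to λ ≈ 4.5939. Check (Vieta): the three roots sum to 4, matching tr M = 4.
Thus the eigenvalues (to 4 decimals) are -3.1883 (modulus 3.1883); 2.5945 (modulus 2.5945); 4.5939 (modulus 4.5939). The spectral radius is the largest modulus: r(A) ≈ 4.5939. (Cross-check: r(A) ≤ ||A||_2 ≈ 6.2623; equality holds whenever A is normal, though it can also hold for some non-normal A.)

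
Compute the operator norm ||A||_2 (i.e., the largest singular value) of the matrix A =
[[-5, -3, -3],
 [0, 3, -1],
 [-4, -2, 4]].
||A||_2 ≈ 7.5172 (= sqrt(largest eigenvalue of A^T A))

||A||_2 = sigma_max(A) = sqrt(lambda_max(A^T A)). Form the symmetric matrix M = A^T A =
[[41, 23, -1],
 [23, 22, -2],
 [-1, -2, 26]].
Its characteristic polynomial (trace, sum of principal 2x2 minors, determinant of M give the coefficients) is
  p(λ) = det(λ I - M) = λ^3 - 89λ^2 + 2006λ - 9604.
No integer candidate from the rational root theorem (±divisors of 9604) is a root, so the roots are irrational. The cubic discriminant is Δ = 876570804 > 0, so there are three distinct real roots. p(6) = -556 and p(7) = 420 have opposite signs, so a root lies in (6, 7); Newton's method refines it to λ ≈ 6.5521. p(25) = 546 and p(26) = -36 have opposite signs, so a root lies in (25, 26); Newton's method refines it to λ ≈ 25.9393. p(56) = -756 and p(57) = 770 have opposite signs, so a root lies in (56, 57); Newton's method refines it to λ ≈ 56.5086. Check (Vieta): the three roots sum to 89, matching tr M = 89.
So the eigenvalues of A^T A are ≈ 6.5521, 25.9393, 56.5086 (all ≥ 0, as they must be for A^T A). The largest is λ_max ≈ 56.5086, hence ||A||_2 = sqrt(λ_max) ≈ 7.5172.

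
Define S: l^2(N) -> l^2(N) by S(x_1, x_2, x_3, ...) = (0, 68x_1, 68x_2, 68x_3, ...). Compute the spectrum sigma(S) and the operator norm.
sigma(S) = closed disk {z in C : |z| ≤ 68}; ||S|| = 68

Note S = 68·U where U is the unit right shift (U x)_k = x_{k-1} (with x_0 := 0); so ||S|| = 68||U|| and sigma(S) = 68·sigma(U). ||S x||^2 = sum_{k≥1} |68x_k|^2 = 4624||x||^2, so ||S|| = 68 and sigma(S) ⊂ {|z| ≤ 68}. For any |lambda| < 68, the equation (S - lambda I) x = 0 forces x_1 = 0, then 68x_k = lambda x_{k+1} ⇒ x = 0, so S has no eigenvalues. But (S - lambda I) is not surjective for |lambda| < 68: solving (S - lambda I) x = e_1 would require x_n proportional to (lambda/68)^(-n), which is not in l^2. So every |lambda| < 68 lies in the residual spectrum. The boundary |lambda| = 68 is in the approximate point spectrum (the spectrum is closed). Hence sigma(S) is the closed disk of radius 68.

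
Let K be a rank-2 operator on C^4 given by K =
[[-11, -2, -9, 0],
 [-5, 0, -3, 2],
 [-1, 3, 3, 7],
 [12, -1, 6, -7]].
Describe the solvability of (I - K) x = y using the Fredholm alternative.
(I - K) is invertible (det(I - K) = -11 ≠ 0), so for every y in C^4 the equation (I - K) x = y has a unique solution.

K has rank 2 and factors as K = U V^T = u1 v1^T + u2 v2^T with u1 = (-1, -1, -2, 3), v1 = (2, -1, 0, -3), u2 = (3, 1, -1, -2), v2 = (-3, -1, -3, -1) (multiplying out reproduces the displayed K). The nonzero eigenvalues of U V^T coincide with those of the 2 x 2 matrix G = V^T U = [[v1·u1, v1·u2], [v2·u1, v2·u2]] = [[-10, 11], [7, -5]], and by the Sylvester determinant identity det(I_4 - U V^T) = det(I_2 - V^T U) = det([[11, -11], [-7, 6]]) = (11)(6) - (-11)(-7) = -11. (Direct check: I - K =
[[12, 2, 9, 0],
 [5, 1, 3, -2],
 [1, -3, -2, -7],
 [-12, 1, -6, 8]]
has determinant -11.) The finite-dimensional Fredholm alternative says: either (I - K) is invertible, or ker(I - K) ≠ {0} and then range(I - K) = ker((I - K)^*)^⊥, with dim ker(I - K) = dim ker((I - K)^*). Since det(I - K) ≠ 0, 1 is not an eigenvalue of K and ker(I - K) = {0}, so we are in the first case: for every y there is a unique x = (I - K)^(-1) y. (Explicitly, by the Woodbury identity, (I - U V^T)^(-1) = I + U (I_2 - G)^(-1) V^T.)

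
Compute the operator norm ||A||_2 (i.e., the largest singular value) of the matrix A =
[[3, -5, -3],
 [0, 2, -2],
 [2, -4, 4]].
||A||_2 ≈ 7.5877 (= sqrt(largest eigenvalue of A^T A))

||A||_2 = sigma_max(A) = sqrt(lambda_max(A^T A)). Form the symmetric matrix M = A^T A =
[[13, -23, -1],
 [-23, 45, -5],
 [-1, -5, 29]].
Its characteristic polynomial (trace, sum of principal 2x2 minors, determinant of M give the coefficients) is
  p(λ) = det(λ I - M) = λ^3 - 87λ^2 + 1712λ - 1024.
No integer candidate from the rational root theorem (±divisors of 1024) is a root, so the roots are irrational. The cubic discriminant is Δ = 2133006592 > 0, so there are three distinct real roots. p(0) = -1024 and p(1) = 602 have opposite signs, so a root lies in (0, 1); Newton's method refines it to λ ≈ 0.6174. p(28) = 656 and p(29) = -154 have opposite signs, so a root lies in (28, 29); Newton's method refines it to λ ≈ 28.8101. p(57) = -910 and p(58) = 716 have opposite signs, so a root lies in (57, 58); Newton's method refines it to λ ≈ 57.5725. Check (Vieta): the three roots sum to 87, matching tr M = 87.
So the eigenvalues of A^T A are ≈ 0.6174, 28.8101, 57.5725 (all ≥ 0, as they must be for A^T A). The largest is λ_max ≈ 57.5725, hence ||A||_2 = sqrt(λ_max) ≈ 7.5877.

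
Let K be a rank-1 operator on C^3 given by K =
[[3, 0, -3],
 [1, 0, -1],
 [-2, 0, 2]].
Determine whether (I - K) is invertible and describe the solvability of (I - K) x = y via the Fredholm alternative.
(I - K) is invertible (det(I - K) = -4 ≠ 0), so for every y in C^3 the equation (I - K) x = y has a unique solution.

K has rank 1, so it is an outer product K = u v^T: every row of K is a multiple of one row vector. Reading off the entries, u = (3, 1, -2) and v = (1, 0, -1) (row i of K equals u_i·v^T). A rank-one matrix u v^T satisfies K u = u (v·u) and kills the (2)-dimensional subspace v^⊥, so its characteristic polynomial is lambda^2 (lambda - v·u) with v·u = tr K = 5. Hence the eigenvalues of I - K are 1 (multiplicity 2) and 1 - (5) = -4, so det(I - K) = -4. (Direct check: I - K =
[[-2, 0, 3],
 [-1, 1, 1],
 [2, 0, -1]]
has determinant -4.) The finite-dimensional Fredholm alternative says: either (I - K) is invertible, or ker(I - K) ≠ {0} and then range(I - K) = ker((I - K)^*)^⊥, with dim ker(I - K) = dim ker((I - K)^*). Since det(I - K) ≠ 0, 1 is not an eigenvalue of K and ker(I - K) = {0}, so we are in the first case: for every y there is a unique x = (I - K)^(-1) y. Explicitly, by the Sherman–Morrison formula, (I - u v^T)^(-1) = I + u v^T/(1 - v·u), i.e. (I - K)^(-1) = I + K/(-4).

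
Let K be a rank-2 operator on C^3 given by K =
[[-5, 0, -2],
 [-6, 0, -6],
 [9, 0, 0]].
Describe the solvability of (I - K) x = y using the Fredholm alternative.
(I - K) is invertible (det(I - K) = 24 ≠ 0), so for every y in C^3 the equation (I - K) x = y has a unique solution.

K has rank 2 and factors as K = U V^T = u1 v1^T + u2 v2^T with u1 = (-1, 0, 3), v1 = (3, 0, 0), u2 = (1, 3, 0), v2 = (-2, 0, -2) (multiplying out reproduces the displayed K). The nonzero eigenvalues of U V^T coincide with those of the 2 x 2 matrix G = V^T U = [[v1·u1, v1·u2], [v2·u1, v2·u2]] = [[-3, 3], [-4, -2]], and by the Sylvester determinant identity det(I_3 - U V^T) = det(I_2 - V^T U) = det([[4, -3], [4, 3]]) = (4)(3) - (-3)(4) = 24. (Direct check: I - K =
[[6, 0, 2],
 [6, 1, 6],
 [-9, 0, 1]]
has determinant 24.) The finite-dimensional Fredholm alternative says: either (I - K) is invertible, or ker(I - K) ≠ {0} and then range(I - K) = ker((I - K)^*)^⊥, with dim ker(I - K) = dim ker((I - K)^*). Since det(I - K) ≠ 0, 1 is not an eigenvalue of K and ker(I - K) = {0}, so we are in the first case: for every y there is a unique x = (I - K)^(-1) y. (Explicitly, by the Woodbury identity, (I - U V^T)^(-1) = I + U (I_2 - G)^(-1) V^T.)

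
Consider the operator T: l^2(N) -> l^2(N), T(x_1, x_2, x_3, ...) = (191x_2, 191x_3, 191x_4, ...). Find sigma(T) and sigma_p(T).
sigma(T) = closed disk {z in C : |z| ≤ 191}; sigma_p(T) = open disk {z in C : |z| < 191}

Note T = 191·V where V is the unit left shift (V x)_k = x_{k+1}; so sigma(T) = 191·sigma(V) and ||T|| = 191||V||. ||T x||^2 = 36481sum_{k≥2} |x_k|^2 ≤ 36481||x||^2, with equality on {x : x_1 = 0}, so ||T|| = 191. For any lambda with |lambda| < 191, set r = lambda/191 (|r| < 1); the vector x = (1, r, r^2, ...) is in l^2 and satisfies T x = 191(r, r^2, ...) = lambda x, so lambda is an eigenvalue. On the boundary |lambda| = 191 the geometric series diverges, so no l^2 eigenvector exists, but these lambda lie in the approximate point spectrum. Hence sigma(T) is the closed disk of radius 191 and sigma_p(T) is the open disk.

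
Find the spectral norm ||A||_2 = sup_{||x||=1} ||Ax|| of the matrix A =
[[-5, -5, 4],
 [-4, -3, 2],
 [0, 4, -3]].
||A||_2 ≈ 10.4922 (= sqrt(largest eigenvalue of A^T A))

||A||_2 = sigma_max(A) = sqrt(lambda_max(A^T A)). Form the symmetric matrix M = A^T A =
[[41, 37, -28],
 [37, 50, -38],
 [-28, -38, 29]].
Its characteristic polynomial (trace, sum of principal 2x2 minors, determinant of M give the coefficients) is
  p(λ) = det(λ I - M) = λ^3 - 120λ^2 + 1092λ - 81.
No integer candidate from the rational root theorem (±divisors of 81) is a root, so the roots are irrational. The cubic discriminant is Δ = 11593806021 > 0, so there are three distinct real roots. p(0) = -81 and p(1) = 892 have opposite signs, so a root lies in (0, 1); Newton's method refines it to λ ≈ 0.0748. p(9) = 756 and p(10) = -161 have opposite signs, so a root lies in (9, 10); Newton's method refines it to λ ≈ 9.8379. p(110) = -961 and p(111) = 10242 have opposite signs, so a root lies in (110, 111); Newton's method refines it to λ ≈ 110.0873. Check (Vieta): the three roots sum to 120, matching tr M = 120.
So the eigenvalues of A^T A are ≈ 0.0748, 9.8379, 110.0873 (all ≥ 0, as they must be for A^T A). The largest is λ_max ≈ 110.0873, hence ||A||_2 = sqrt(λ_max) ≈ 10.4922.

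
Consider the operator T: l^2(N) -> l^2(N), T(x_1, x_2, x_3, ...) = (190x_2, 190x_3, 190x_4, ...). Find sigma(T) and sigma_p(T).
sigma(T) = closed disk {z in C : |z| ≤ 190}; sigma_p(T) = open disk {z in C : |z| < 190}

Note T = 190·V where V is the unit left shift (V x)_k = x_{k+1}; so sigma(T) = 190·sigma(V) and ||T|| = 190||V||. ||T x||^2 = 36100sum_{k≥2} |x_k|^2 ≤ 36100||x||^2, with equality on {x : x_1 = 0}, so ||T|| = 190. For any lambda with |lambda| < 190, set r = lambda/190 (|r| < 1); the vector x = (1, r, r^2, ...) is in l^2 and satisfies T x = 190(r, r^2, ...) = lambda x, so lambda is an eigenvalue. On the boundary |lambda| = 190 the geometric series diverges, so no l^2 eigenvector exists, but these lambda lie in the approximate point spectrum. Hence sigma(T) is the closed disk of radius 190 and sigma_p(T) is the open disk.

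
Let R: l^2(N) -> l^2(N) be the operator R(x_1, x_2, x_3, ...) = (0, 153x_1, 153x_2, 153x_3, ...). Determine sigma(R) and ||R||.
sigma(R) = closed disk {z in C : |z| ≤ 153}; ||R|| = 153

Note R = 153·U where U is the unit right shift (U x)_k = x_{k-1} (with x_0 := 0); so ||R|| = 153||U|| and sigma(R) = 153·sigma(U). ||R x||^2 = sum_{k≥1} |153x_k|^2 = 23409||x||^2, so ||R|| = 153 and sigma(R) ⊂ {|z| ≤ 153}. For any |lambda| < 153, the equation (R - lambda I) x = 0 forces x_1 = 0, then 153x_k = lambda x_{k+1} ⇒ x = 0, so R has no eigenvalues. But (R - lambda I) is not surjective for |lambda| < 153: solving (R - lambda I) x = e_1 would require x_n proportional to (lambda/153)^(-n), which is not in l^2. So every |lambda| < 153 lies in the residual spectrum. The boundary |lambda| = 153 is in the approximate point spectrum (the spectrum is closed). Hence sigma(R) is the closed disk of radius 153.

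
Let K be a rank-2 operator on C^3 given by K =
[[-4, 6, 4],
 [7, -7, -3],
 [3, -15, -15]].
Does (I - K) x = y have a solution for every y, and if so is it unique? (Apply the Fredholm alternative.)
(I - K) is invertible (det(I - K) = 121 ≠ 0), so for every y in C^3 the equation (I - K) x = y has a unique solution.

K has rank 2 and factors as K = U V^T = u1 v1^T + u2 v2^T with u1 = (2, -3, -3), v1 = (-2, 3, 2), u2 = (0, -1, 3), v2 = (-1, -2, -3) (multiplying out reproduces the displayed K). The nonzero eigenvalues of U V^T coincide with those of the 2 x 2 matrix G = V^T U = [[v1·u1, v1·u2], [v2·u1, v2·u2]] = [[-19, 3], [13, -7]], and by the Sylvester determinant identity det(I_3 - U V^T) = det(I_2 - V^T U) = det([[20, -3], [-13, 8]]) = (20)(8) - (-3)(-13) = 121. (Direct check: I - K =
[[5, -6, -4],
 [-7, 8, 3],
 [-3, 15, 16]]
has determinant 121.) The finite-dimensional Fredholm alternative says: either (I - K) is invertible, or ker(I - K) ≠ {0} and then range(I - K) = ker((I - K)^*)^⊥, with dim ker(I - K) = dim ker((I - K)^*). Since det(I - K) ≠ 0, 1 is not an eigenvalue of K and ker(I - K) = {0}, so we are in the first case: for every y there is a unique x = (I - K)^(-1) y. (Explicitly, by the Woodbury identity, (I - U V^T)^(-1) = I + U (I_2 - G)^(-1) V^T.)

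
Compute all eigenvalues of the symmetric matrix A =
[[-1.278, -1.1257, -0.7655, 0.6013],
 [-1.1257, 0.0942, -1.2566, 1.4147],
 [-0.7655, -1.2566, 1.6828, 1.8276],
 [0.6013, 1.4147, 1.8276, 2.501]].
sigma(A) ≈ {-3, 0, 2, 4}

A is real symmetric, so its spectrum consists of real eigenvalues. Expanding the characteristic polynomial of the displayed matrix gives
  det(λ I - A) = p(λ) = λ^4 + (-3)λ^3 + (-10)λ^2 + (24)λ + (0).
Solving p(λ) = 0 yields eigenvalues ≈ -3, 0, 2, 4. (A is shown rounded to 4 decimals, so these recover the underlying integer eigenvalues to within that precision.)
Verification: the trace of A = 3 equals the sum of eigenvalues 3, and det(A) ≈ -0.0006 matches the eigenvalue product 0.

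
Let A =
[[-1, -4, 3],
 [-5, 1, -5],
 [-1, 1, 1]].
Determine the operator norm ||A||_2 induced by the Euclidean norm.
||A||_2 ≈ 7.5686 (= sqrt(largest eigenvalue of A^T A))

||A||_2 = sigma_max(A) = sqrt(lambda_max(A^T A)). Form the symmetric matrix M = A^T A =
[[27, -2, 21],
 [-2, 18, -16],
 [21, -16, 35]].
Its characteristic polynomial (trace, sum of principal 2x2 minors, determinant of M give the coefficients) is
  p(λ) = det(λ I - M) = λ^3 - 80λ^2 + 1360λ - 3364.
No integer candidate from the rational root theorem (±divisors of 3364) is a root, so the roots are irrational. The cubic discriminant is Δ = 1168656208 > 0, so there are three distinct real roots. p(2) = -956 and p(3) = 23 have opposite signs, so a root lies in (2, 3); Newton's method refines it to λ ≈ 2.9747. p(19) = 455 and p(20) = -164 have opposite signs, so a root lies in (19, 20); Newton's method refines it to λ ≈ 19.7416. p(57) = -571 and p(58) = 1508 have opposite signs, so a root lies in (57, 58); Newton's method refines it to λ ≈ 57.2837. Check (Vieta): the three roots sum to 80, matching tr M = 80.
So the eigenvalues of A^T A are ≈ 2.9747, 19.7416, 57.2837 (all ≥ 0, as they must be for A^T A). The largest is λ_max ≈ 57.2837, hence ||A||_2 = sqrt(λ_max) ≈ 7.5686.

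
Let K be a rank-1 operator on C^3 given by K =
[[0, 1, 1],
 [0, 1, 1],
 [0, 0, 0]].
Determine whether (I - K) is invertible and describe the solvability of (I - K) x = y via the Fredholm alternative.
(I - K) is singular (det(I - K) = 0, i.e. 1 ∈ sigma(K)). (I - K) x = y is solvable iff y ⊥ ker((I - K)^*) = span{(0, -1, -1)}, i.e. iff -y_2 - y_3 = 0. When solvable, the solutions are x = y + c·(-1, -1, 0), c arbitrary (ker(I - K) = span{(-1, -1, 0)}, dimension 1).

K has rank 1, so it is an outer product K = u v^T: every row of K is a multiple of one row vector. Reading off the entries, u = (-1, -1, 0) and v = (0, -1, -1) (row i of K equals u_i·v^T). A rank-one matrix u v^T satisfies K u = u (v·u) and kills the (2)-dimensional subspace v^⊥, so its characteristic polynomial is lambda^2 (lambda - v·u) with v·u = tr K = 1. Hence the eigenvalues of I - K are 1 (multiplicity 2) and 1 - (1) = 0, so det(I - K) = 0. (Direct check: I - K =
[[1, -1, -1],
 [0, 0, -1],
 [0, 0, 1]]
has determinant 0.) So 1 is an eigenvalue of K and (I - K) is not invertible. The finite-dimensional Fredholm alternative says: either (I - K) is invertible, or ker(I - K) ≠ {0} and then range(I - K) = ker((I - K)^*)^⊥, with dim ker(I - K) = dim ker((I - K)^*). We are in the second case, so we need both kernels. Kernel of I - K: (I - K) u = u - u (v·u) = u - u = 0, so ker(I - K) = span{u} = span{(-1, -1, 0)} (it is exactly 1-dimensional because rank(I - K) = 2). Kernel of the adjoint: K is real, so (I - K)^* = I - K^T = I - v u^T, and (I - v u^T) v = v - v (u·v) = 0; hence ker((I - K)^*) = span{v} = span{(0, -1, -1)}. Therefore (I - K) x = y is solvable iff <y, v> = 0, i.e. iff -y_2 - y_3 = 0. When this holds, K y = u (v·y) = 0, so (I - K) y = y and x = y is a particular solution; the full solution set is the line x = y + c·u = y + c·(-1, -1, 0), c ∈ C.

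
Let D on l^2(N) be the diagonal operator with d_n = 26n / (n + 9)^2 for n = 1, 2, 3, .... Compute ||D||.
||D|| = 13/18 (attained at n = 9)

For D diagonal, ||D|| = sup_n |d_n|. Treat f(x) = 26x / (x + 9)^2 for real x > 0. By the quotient rule, f'(x) = 26(9 - x)/(x + 9)^3, which is positive for x < 9 and negative for x > 9. So f has a unique maximum at x = 9, and since 9 is a positive integer, the supremum over n ≥ 1 is attained at n = 9: d_9 = 26·9/(9 + 9)^2 = 26·9/324 = 13/18. Hence ||D|| = 13/18.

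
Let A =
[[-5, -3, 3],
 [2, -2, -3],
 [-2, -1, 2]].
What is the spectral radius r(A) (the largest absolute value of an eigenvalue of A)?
r(A) = sqrt(11) ≈ 3.3166

The eigenvalues of A are the roots of its characteristic polynomial. With M = A (coefficients from the trace, the sum of principal 2x2 minors, and det A):
  p(λ) = det(λ I - M) = λ^3 + 5λ^2 + 5λ - 11.
By the rational root theorem any rational root is an integer divisor of 11. Testing λ = 1: p(1) = 1 + 5 + 5 - 11 = 0, so λ = 1 is a root. Dividing out (λ - 1) leaves p(λ) = (λ - 1)(λ^2 + 6λ + 11). For λ^2 + 6λ + 11 the discriminant is -8. It is negative, so the roots are the complex-conjugate pair λ = -3 ± (sqrt(8)/2) i ≈ -3 ± 1.4142i. For a conjugate pair the product of the roots equals the constant term, so |λ|^2 = 11 and |λ| = sqrt(11) ≈ 3.3166.
Thus the eigenvalues (to 4 decimals) are -3 ± 1.4142i (modulus 3.3166); 1 (modulus 1). The spectral radius is the largest modulus: r(A) = sqrt(11) ≈ 3.3166. (Cross-check: r(A) ≤ ||A||_2 ≈ 7.5632; equality holds whenever A is normal, though it can also hold for some non-normal A.)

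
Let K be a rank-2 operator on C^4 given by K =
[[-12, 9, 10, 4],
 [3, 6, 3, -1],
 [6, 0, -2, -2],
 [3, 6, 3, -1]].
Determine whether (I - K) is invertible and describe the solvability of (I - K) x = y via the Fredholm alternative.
(I - K) is invertible (det(I - K) = -129 ≠ 0), so for every y in C^4 the equation (I - K) x = y has a unique solution.

K has rank 2 and factors as K = U V^T = u1 v1^T + u2 v2^T with u1 = (1, -3, -2, -3), v1 = (-3, 0, 1, 1), u2 = (3, 2, 0, 2), v2 = (-3, 3, 3, 1) (multiplying out reproduces the displayed K). The nonzero eigenvalues of U V^T coincide with those of the 2 x 2 matrix G = V^T U = [[v1·u1, v1·u2], [v2·u1, v2·u2]] = [[-8, -7], [-21, -1]], and by the Sylvester determinant identity det(I_4 - U V^T) = det(I_2 - V^T U) = det([[9, 7], [21, 2]]) = (9)(2) - (7)(21) = -129. (Direct check: I - K =
[[13, -9, -10, -4],
 [-3, -5, -3, 1],
 [-6, 0, 3, 2],
 [-3, -6, -3, 2]]
has determinant -129.) The finite-dimensional Fredholm alternative says: either (I - K) is invertible, or ker(I - K) ≠ {0} and then range(I - K) = ker((I - K)^*)^⊥, with dim ker(I - K) = dim ker((I - K)^*). Since det(I - K) ≠ 0, 1 is not an eigenvalue of K and ker(I - K) = {0}, so we are in the first case: for every y there is a unique x = (I - K)^(-1) y. (Explicitly, by the Woodbury identity, (I - U V^T)^(-1) = I + U (I_2 - G)^(-1) V^T.)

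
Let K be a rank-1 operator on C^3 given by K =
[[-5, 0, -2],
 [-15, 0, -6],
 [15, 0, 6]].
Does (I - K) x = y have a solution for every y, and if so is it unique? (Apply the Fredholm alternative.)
(I - K) is singular (det(I - K) = 0, i.e. 1 ∈ sigma(K)). (I - K) x = y is solvable iff y ⊥ ker((I - K)^*) = span{(-5, 0, -2)}, i.e. iff -5y_1 - 2y_3 = 0. When solvable, the solutions are x = y + c·(1, 3, -3), c arbitrary (ker(I - K) = span{(1, 3, -3)}, dimension 1).

K has rank 1, so it is an outer product K = u v^T: every row of K is a multiple of one row vector. Reading off the entries, u = (1, 3, -3) and v = (-5, 0, -2) (row i of K equals u_i·v^T). A rank-one matrix u v^T satisfies K u = u (v·u) and kills the (2)-dimensional subspace v^⊥, so its characteristic polynomial is lambda^2 (lambda - v·u) with v·u = tr K = 1. Hence the eigenvalues of I - K are 1 (multiplicity 2) and 1 - (1) = 0, so det(I - K) = 0. (Direct check: I - K =
[[6, 0, 2],
 [15, 1, 6],
 [-15, 0, -5]]
has determinant 0.) So 1 is an eigenvalue of K and (I - K) is not invertible. The finite-dimensional Fredholm alternative says: either (I - K) is invertible, or ker(I - K) ≠ {0} and then range(I - K) = ker((I - K)^*)^⊥, with dim ker(I - K) = dim ker((I - K)^*). We are in the second case, so we need both kernels. Kernel of I - K: (I - K) u = u - u (v·u) = u - u = 0, so ker(I - K) = span{u} = span{(1, 3, -3)} (it is exactly 1-dimensional because rank(I - K) = 2). Kernel of the adjoint: K is real, so (I - K)^* = I - K^T = I - v u^T, and (I - v u^T) v = v - v (u·v) = 0; hence ker((I - K)^*) = span{v} = span{(-5, 0, -2)}. Therefore (I - K) x = y is solvable iff <y, v> = 0, i.e. iff -5y_1 - 2y_3 = 0. When this holds, K y = u (v·y) = 0, so (I - K) y = y and x = y is a particular solution; the full solution set is the line x = y + c·u = y + c·(1, 3, -3), c ∈ C.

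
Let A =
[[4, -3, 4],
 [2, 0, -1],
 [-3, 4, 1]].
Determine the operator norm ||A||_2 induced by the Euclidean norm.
||A||_2 ≈ 7.477 (= sqrt(largest eigenvalue of A^T A))

||A||_2 = sigma_max(A) = sqrt(lambda_max(A^T A)). Form the symmetric matrix M = A^T A =
[[29, -24, 11],
 [-24, 25, -8],
 [11, -8, 18]].
Its characteristic polynomial (trace, sum of principal 2x2 minors, determinant of M give the coefficients) is
  p(λ) = det(λ I - M) = λ^3 - 72λ^2 + 936λ - 2025.
No integer candidate from the rational root theorem (±divisors of 2025) is a root, so the roots are irrational. The cubic discriminant is Δ = 583990965 > 0, so there are three distinct real roots. p(2) = -433 and p(3) = 162 have opposite signs, so a root lies in (2, 3); Newton's method refines it to λ ≈ 2.7053. p(13) = 172 and p(14) = -289 have opposite signs, so a root lies in (13, 14); Newton's method refines it to λ ≈ 13.3894. p(55) = -1970 and p(56) = 215 have opposite signs, so a root lies in (55, 56); Newton's method refines it to λ ≈ 55.9053. Check (Vieta): the three roots sum to 72, matching tr M = 72.
So the eigenvalues of A^T A are ≈ 2.7053, 13.3894, 55.9053 (all ≥ 0, as they must be for A^T A). The largest is λ_max ≈ 55.9053, hence ||A||_2 = sqrt(λ_max) ≈ 7.477.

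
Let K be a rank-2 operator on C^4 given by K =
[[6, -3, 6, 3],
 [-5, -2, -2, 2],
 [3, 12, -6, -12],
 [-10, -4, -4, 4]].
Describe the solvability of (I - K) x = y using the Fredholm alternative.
(I - K) is invertible (det(I - K) = -64 ≠ 0), so for every y in C^4 the equation (I - K) x = y has a unique solution.

K has rank 2 and factors as K = U V^T = u1 v1^T + u2 v2^T with u1 = (3, -1, -3, -2), v1 = (2, -1, 2, 1), u2 = (0, -1, 3, -2), v2 = (3, 3, 0, -3) (multiplying out reproduces the displayed K). The nonzero eigenvalues of U V^T coincide with those of the 2 x 2 matrix G = V^T U = [[v1·u1, v1·u2], [v2·u1, v2·u2]] = [[-1, 5], [12, 3]], and by the Sylvester determinant identity det(I_4 - U V^T) = det(I_2 - V^T U) = det([[2, -5], [-12, -2]]) = (2)(-2) - (-5)(-12) = -64. (Direct check: I - K =
[[-5, 3, -6, -3],
 [5, 3, 2, -2],
 [-3, -12, 7, 12],
 [10, 4, 4, -3]]
has determinant -64.) The finite-dimensional Fredholm alternative says: either (I - K) is invertible, or ker(I - K) ≠ {0} and then range(I - K) = ker((I - K)^*)^⊥, with dim ker(I - K) = dim ker((I - K)^*). Since det(I - K) ≠ 0, 1 is not an eigenvalue of K and ker(I - K) = {0}, so we are in the first case: for every y there is a unique x = (I - K)^(-1) y. (Explicitly, by the Woodbury identity, (I - U V^T)^(-1) = I + U (I_2 - G)^(-1) V^T.)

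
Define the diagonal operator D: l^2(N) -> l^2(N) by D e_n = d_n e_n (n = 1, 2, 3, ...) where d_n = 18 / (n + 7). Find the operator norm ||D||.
||D|| = 9/4 (attained at n = 1)

For D diagonal, ||D|| = sup_n |d_n| = sup_n 18/(n + 7). This is positive and strictly decreasing in n, so the supremum is attained at n = 1: d_1 = 18/(1 + 7) = 9/4. Hence ||D|| = 9/4.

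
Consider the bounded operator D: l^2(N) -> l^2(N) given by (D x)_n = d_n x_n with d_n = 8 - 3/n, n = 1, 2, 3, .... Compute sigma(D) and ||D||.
sigma(D) = {8 - 3/n : n ≥ 1} ∪ {8}; ||D|| = 8

A bounded diagonal operator on l^2 with diagonal entries d_n has spectrum equal to the closure of {d_n : n ≥ 1}: every d_n is an eigenvalue (with eigenvector e_n), so {d_n} ⊂ sigma(D); the spectrum is closed, so its closure is too; and for lambda not in the closure, (D - lambda I) has bounded inverse (the diagonal entries 1/(d_n - lambda) are bounded). For our sequence d_n = 8 - 3/n, n = 1, 2, 3, ...:
  - {d_n} = {8 - 3/n : n ≥ 1}; the only limit point is 8
  - closure = {8 - 3/n : n ≥ 1} ∪ {8}
For the norm: a diagonal operator has ||D|| = sup_n |d_n|. Here d_n = 8 - 3/n increases monotonically from d_1 = 5 toward 8, with all terms in [5, 8); so sup_n |d_n| = 8 (the supremum is the limit, not attained). So ||D|| = 8.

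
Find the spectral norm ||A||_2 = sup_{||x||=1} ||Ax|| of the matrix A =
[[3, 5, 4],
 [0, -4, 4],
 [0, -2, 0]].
||A||_2 ≈ 7.3192 (= sqrt(largest eigenvalue of A^T A))

||A||_2 = sigma_max(A) = sqrt(lambda_max(A^T A)). Form the symmetric matrix M = A^T A =
[[9, 15, 12],
 [15, 45, 4],
 [12, 4, 32]].
Its characteristic polynomial (trace, sum of principal 2x2 minors, determinant of M give the coefficients) is
  p(λ) = det(λ I - M) = λ^3 - 86λ^2 + 1748λ - 576.
No integer candidate from the rational root theorem (±divisors of 576) is a root, so the roots are irrational. The cubic discriminant is Δ = 1318593344 > 0, so there are three distinct real roots. p(0) = -576 and p(1) = 1087 have opposite signs, so a root lies in (0, 1); Newton's method refines it to λ ≈ 0.335. p(32) = 64 and p(33) = -609 have opposite signs, so a root lies in (32, 33); Newton's method refines it to λ ≈ 32.0937. p(53) = -629 and p(54) = 504 have opposite signs, so a root lies in (53, 54); Newton's method refines it to λ ≈ 53.5713. Check (Vieta): the three roots sum to 86, matching tr M = 86.
So the eigenvalues of A^T A are ≈ 0.335, 32.0937, 53.5713 (all ≥ 0, as they must be for A^T A). The largest is λ_max ≈ 53.5713, hence ||A||_2 = sqrt(λ_max) ≈ 7.3192.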